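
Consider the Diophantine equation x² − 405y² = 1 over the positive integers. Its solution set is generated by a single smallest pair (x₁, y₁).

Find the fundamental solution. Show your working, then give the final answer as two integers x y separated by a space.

161 8

d=405: √d = [20; 8,40] (ℓ=2, even), read p_1/q_1
a_0=20:  p_0=20·1+0=20,  q_0=20·0+1=1
a_1=8:  p_1=8·20+1=161,  q_1=8·1+0=8
→ (161, 8).  Check: 161²=25921, 405·8²=25920, difference 1.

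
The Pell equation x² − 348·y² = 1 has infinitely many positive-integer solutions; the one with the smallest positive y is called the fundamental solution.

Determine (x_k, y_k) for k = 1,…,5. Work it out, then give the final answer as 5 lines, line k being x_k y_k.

d=348: √d = [18; 1,1,1,8,1,1,1,36] (ℓ=8, even), read p_7/q_7
k=0  a_k=18  p_k/q_k = 18/1
k=1  a_k=1  p_k/q_k = 19/1
k=2  a_k=1  p_k/q_k = 37/2
…
k=4  a_k=8  p_k/q_k = 485/26
…
k=6  a_k=1  p_k/q_k = 1026/55
k=7  a_k=1  p_k/q_k = 1567/84
→ (1567, 84).  Check: 1567²=2455489, 348·84²=2455488, difference 1.
(1567+84√348)^2 = 4910977 + 263256√348
(1567+84√348)^3 = 15391000351 + 825044220√348
(1567+84√348)^4 = 48235390189057 + 2585688322224√348
(1567+84√348)^5 = 151169697461504287 + 8103546376805796√348

1567 84
4910977 263256
15391000351 825044220
48235390189057 2585688322224
151169697461504287 8103546376805796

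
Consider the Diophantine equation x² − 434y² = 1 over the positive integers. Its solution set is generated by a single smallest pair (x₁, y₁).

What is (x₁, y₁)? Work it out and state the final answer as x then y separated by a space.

125 6

√434 = [20; 1,4,1,40, …], period ℓ=4 (even) → k=3
k=0  a_k=20  p_k/q_k = 20/1
k=1  a_k=1  p_k/q_k = 21/1
k=2  a_k=4  p_k/q_k = 104/5
k=3  a_k=1  p_k/q_k = 125/6
(x₁, y₁) = (125, 6);  125² − 434·6² = 1 ✓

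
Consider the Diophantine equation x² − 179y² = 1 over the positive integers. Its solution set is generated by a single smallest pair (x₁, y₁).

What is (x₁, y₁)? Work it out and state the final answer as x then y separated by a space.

√179 → a₀=13, period (2,1,1,1,3,…,1,2,26); ℓ=14 even so k=13
i=0: a=13 ⇒ p=13, q=1
…
i=3: a=1 ⇒ p=67, q=5
i=4: a=1 ⇒ p=107, q=8
…
i=10: a=1 ⇒ p=575167, q=42990
…
i=12: a=1 ⇒ p=1588459, q=118727
i=13: a=2 ⇒ p=4190210, q=313191
fundamental: x₁=4190210, y₁=313191  (since 17557859844100 − 179·98088602481 = 1)

4190210 313191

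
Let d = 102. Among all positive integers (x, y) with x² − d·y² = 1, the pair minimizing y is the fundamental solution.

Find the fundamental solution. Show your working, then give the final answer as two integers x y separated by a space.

d=102: √d = [10; 10,20] (ℓ=2, even), read p_1/q_1
step 0: (10, 1)  from 10·(1,0) + (0,1)
step 1: (101, 10)  from 10·(10,1) + (1,0)
→ (101, 10).  Check: 101²=10201, 102·10²=10200, difference 1.

101 10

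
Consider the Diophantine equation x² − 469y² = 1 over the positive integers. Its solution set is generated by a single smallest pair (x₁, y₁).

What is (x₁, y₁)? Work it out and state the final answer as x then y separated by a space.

√469 = [21; 1,1,1,10,6,10,1,1,1,42, …], period ℓ=10 (even) → k=9
a_0=21:  p_0=21·1+0=21,  q_0=21·0+1=1
…
a_8=1:  p_8=1·47146+42923=90069,  q_8=1·2177+1982=4159
a_9=1:  p_9=1·90069+47146=137215,  q_9=1·4159+2177=6336
→ (137215, 6336).  Check: 137215²=18827956225, 469·6336²=18827956224, difference 1.

137215 6336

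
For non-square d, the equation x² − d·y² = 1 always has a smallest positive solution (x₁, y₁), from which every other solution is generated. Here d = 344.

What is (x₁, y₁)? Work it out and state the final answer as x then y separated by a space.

√344 → a₀=18, period (1,1,4,1,3,1,4,1,1,36); ℓ=10 even so k=9
a_0=18:  p_0=18·1+0=18,  q_0=18·0+1=1
a_1=1:  p_1=1·18+1=19,  q_1=1·1+0=1
a_2=1:  p_2=1·19+18=37,  q_2=1·1+1=2
…
a_4=1:  p_4=1·167+37=204,  q_4=1·9+2=11
a_5=3:  p_5=3·204+167=779,  q_5=3·11+9=42
…
a_8=1:  p_8=1·4711+983=5694,  q_8=1·254+53=307
a_9=1:  p_9=1·5694+4711=10405,  q_9=1·307+254=561
(x₁, y₁) = (10405, 561);  10405² − 344·561² = 1 ✓

10405 561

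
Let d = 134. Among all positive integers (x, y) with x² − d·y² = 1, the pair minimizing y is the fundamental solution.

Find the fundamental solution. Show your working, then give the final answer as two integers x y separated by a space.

[11; 1,1,2,1,3,…,1,1,22] for √134; ℓ=14 ⇒ convergent index 13
step 0: (11, 1)  from 11·(1,0) + (0,1)
…
step 2: (23, 2)  from 1·(12,1) + (11,1)
…
step 10: (22133, 1912)  from 1·(17630,1523) + (4503,389)
…
step 12: (84029, 7259)  from 1·(61896,5347) + (22133,1912)
step 13: (145925, 12606)  from 1·(84029,7259) + (61896,5347)
→ (145925, 12606).  Check: 145925²=21294105625, 134·12606²=21294105624, difference 1.

145925 12606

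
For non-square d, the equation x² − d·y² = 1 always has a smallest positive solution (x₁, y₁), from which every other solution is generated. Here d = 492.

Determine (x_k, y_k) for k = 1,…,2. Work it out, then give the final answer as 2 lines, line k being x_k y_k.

29767 1342
1772148577 79894628

√492 = [22; 5,1,1,10,1,1,5,44, …], period ℓ=8 (even) → k=7
k=0  a_k=22  p_k/q_k = 22/1
k=1  a_k=5  p_k/q_k = 111/5
…
k=3  a_k=1  p_k/q_k = 244/11
k=4  a_k=10  p_k/q_k = 2573/116
…
k=6  a_k=1  p_k/q_k = 5390/243
k=7  a_k=5  p_k/q_k = 29767/1342
→ (29767, 1342).  Check: 29767²=886074289, 492·1342²=886074288, difference 1.
(x_2, y_2) = (29767·29767 + 492·1342·1342, 29767·1342 + 1342·29767) = (1772148577, 79894628)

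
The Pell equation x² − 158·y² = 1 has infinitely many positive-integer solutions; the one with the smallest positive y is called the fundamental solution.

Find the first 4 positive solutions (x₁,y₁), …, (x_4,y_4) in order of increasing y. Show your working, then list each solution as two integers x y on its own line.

√158 = [12; 1,1,3,12,3,1,1,24, …], period ℓ=8 (even) → k=7
k=0  a_k=12  p_k/q_k = 12/1
k=1  a_k=1  p_k/q_k = 13/1
…
k=5  a_k=3  p_k/q_k = 3331/265
k=6  a_k=1  p_k/q_k = 4412/351
k=7  a_k=1  p_k/q_k = 7743/616
→ (7743, 616).  Check: 7743²=59954049, 158·616²=59954048, difference 1.
(7743+616√158)^2 = 119908097 + 9539376√158
(7743+616√158)^3 = 1856896782399 + 147726776120√158
(7743+616√158)^4 = 28755903452322817 + 2287696845454944√158

7743 616
119908097 9539376
1856896782399 147726776120
28755903452322817 2287696845454944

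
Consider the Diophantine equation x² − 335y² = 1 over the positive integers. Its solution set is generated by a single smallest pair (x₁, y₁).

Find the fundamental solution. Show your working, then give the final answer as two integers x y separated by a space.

[18; 3,3,3,36] for √335; ℓ=4 ⇒ convergent index 3
step 0: (18, 1)  from 18·(1,0) + (0,1)
step 1: (55, 3)  from 3·(18,1) + (1,0)
step 2: (183, 10)  from 3·(55,3) + (18,1)
step 3: (604, 33)  from 3·(183,10) + (55,3)
→ (604, 33).  Check: 604²=364816, 335·33²=364815, difference 1.

604 33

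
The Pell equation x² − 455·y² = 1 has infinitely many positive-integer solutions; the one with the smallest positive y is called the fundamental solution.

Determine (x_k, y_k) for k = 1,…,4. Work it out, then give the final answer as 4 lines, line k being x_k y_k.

√455 → a₀=21, period (3,42); ℓ=2 even so k=1
a_0=21:  p_0=21·1+0=21,  q_0=21·0+1=1
a_1=3:  p_1=3·21+1=64,  q_1=3·1+0=3
→ (64, 3).  Check: 64²=4096, 455·3²=4095, difference 1.
(64+3√455)^2 = 8191 + 384√455
(64+3√455)^3 = 1048384 + 49149√455
(64+3√455)^4 = 134184961 + 6290688√455

64 3
8191 384
1048384 49149
134184961 6290688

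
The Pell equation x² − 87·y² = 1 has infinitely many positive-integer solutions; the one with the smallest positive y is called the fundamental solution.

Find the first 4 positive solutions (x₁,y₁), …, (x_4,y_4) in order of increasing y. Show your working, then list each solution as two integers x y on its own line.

√87 = [9; 3,18, …], period ℓ=2 (even) → k=1
k=0  a_k=9  p_k/q_k = 9/1
k=1  a_k=3  p_k/q_k = 28/3
→ (28, 3).  Check: 28²=784, 87·3²=783, difference 1.
(28+3√87)^2 = 1567 + 168√87
(28+3√87)^3 = 87724 + 9405√87
(28+3√87)^4 = 4910977 + 526512√87

28 3
1567 168
87724 9405
4910977 526512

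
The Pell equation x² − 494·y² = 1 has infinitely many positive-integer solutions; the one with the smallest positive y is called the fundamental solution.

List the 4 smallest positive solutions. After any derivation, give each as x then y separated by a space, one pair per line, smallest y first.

√494 → a₀=22, period (4,2,2,1,2,1,2,2,4,44); ℓ=10 even so k=9
k=0  a_k=22  p_k/q_k = 22/1
k=1  a_k=4  p_k/q_k = 89/4
k=2  a_k=2  p_k/q_k = 200/9
…
k=4  a_k=1  p_k/q_k = 689/31
…
k=8  a_k=2  p_k/q_k = 16514/743
k=9  a_k=4  p_k/q_k = 73035/3286
(x₁, y₁) = (73035, 3286);  73035² − 494·3286² = 1 ✓
(x_2, y_2) = (73035·73035 + 494·3286·3286, 73035·3286 + 3286·73035) = (10668222449, 479986020)
(x_3, y_3) = (73035·10668222449 + 494·3286·479986020, 73035·479986020 + 3286·10668222449) = (1558307253052395, 70111557938114)
(x_4, y_4) = (73035·1558307253052395 + 494·3286·70111557938114, 73035·70111557938114 + 3286·1558307253052395) = (227621940442695115201, 10241195267540325960)

73035 3286
10668222449 479986020
1558307253052395 70111557938114
227621940442695115201 10241195267540325960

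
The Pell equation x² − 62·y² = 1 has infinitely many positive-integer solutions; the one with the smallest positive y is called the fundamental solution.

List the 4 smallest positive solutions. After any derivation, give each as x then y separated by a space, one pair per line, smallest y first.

√62 = [7; 1,6,1,14, …], period ℓ=4 (even) → k=3
k=0  a_k=7  p_k/q_k = 7/1
k=1  a_k=1  p_k/q_k = 8/1
k=2  a_k=6  p_k/q_k = 55/7
k=3  a_k=1  p_k/q_k = 63/8
→ (63, 8).  Check: 63²=3969, 62·8²=3968, difference 1.
(x_2, y_2) = (63·63 + 62·8·8, 63·8 + 8·63) = (7937, 1008)
(x_3, y_3) = (63·7937 + 62·8·1008, 63·1008 + 8·7937) = (999999, 127000)
(x_4, y_4) = (63·999999 + 62·8·127000, 63·127000 + 8·999999) = (125991937, 16000992)

63 8
7937 1008
999999 127000
125991937 16000992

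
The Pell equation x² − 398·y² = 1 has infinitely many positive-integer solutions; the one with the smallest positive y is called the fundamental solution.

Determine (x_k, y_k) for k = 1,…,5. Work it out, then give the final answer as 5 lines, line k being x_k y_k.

d=398: √d = [19; 1,18,1,38] (ℓ=4, even), read p_3/q_3
a_0=19:  p_0=19·1+0=19,  q_0=19·0+1=1
…
a_2=18:  p_2=18·20+19=379,  q_2=18·1+1=19
a_3=1:  p_3=1·379+20=399,  q_3=1·19+1=20
fundamental: x₁=399, y₁=20  (since 159201 − 398·400 = 1)
(399+20√398)^2 = 318401 + 15960√398
(399+20√398)^3 = 254083599 + 12736060√398
(399+20√398)^4 = 202758393601 + 10163359920√398
(399+20√398)^5 = 161800944009999 + 8110348480100√398

399 20
318401 15960
254083599 12736060
202758393601 10163359920
161800944009999 8110348480100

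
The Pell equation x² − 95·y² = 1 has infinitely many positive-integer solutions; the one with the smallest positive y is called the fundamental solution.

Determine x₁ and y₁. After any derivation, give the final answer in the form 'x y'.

39 4

√95 → a₀=9, period (1,2,1,18); ℓ=4 even so k=3
a_0=9:  p_0=9·1+0=9,  q_0=9·0+1=1
…
a_2=2:  p_2=2·10+9=29,  q_2=2·1+1=3
a_3=1:  p_3=1·29+10=39,  q_3=1·3+1=4
(x₁, y₁) = (39, 4);  39² − 95·4² = 1 ✓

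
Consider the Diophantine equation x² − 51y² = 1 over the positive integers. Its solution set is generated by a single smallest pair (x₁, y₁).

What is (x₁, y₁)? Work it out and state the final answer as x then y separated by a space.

√51 = [7; 7,14, …], period ℓ=2 (even) → k=1
i=0: a=7 ⇒ p=7, q=1
i=1: a=7 ⇒ p=50, q=7
fundamental: x₁=50, y₁=7  (since 2500 − 51·49 = 1)

50 7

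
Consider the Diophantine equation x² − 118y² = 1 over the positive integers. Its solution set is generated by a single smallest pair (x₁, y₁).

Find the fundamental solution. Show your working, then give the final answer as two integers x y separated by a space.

[10; 1,6,3,2,10,2,3,6,1,20] for √118; ℓ=10 ⇒ convergent index 9
step 0: (10, 1)  from 10·(1,0) + (0,1)
step 1: (11, 1)  from 1·(10,1) + (1,0)
step 2: (76, 7)  from 6·(11,1) + (10,1)
…
step 4: (554, 51)  from 2·(239,22) + (76,7)
step 5: (5779, 532)  from 10·(554,51) + (239,22)
step 6: (12112, 1115)  from 2·(5779,532) + (554,51)
step 7: (42115, 3877)  from 3·(12112,1115) + (5779,532)
step 8: (264802, 24377)  from 6·(42115,3877) + (12112,1115)
step 9: (306917, 28254)  from 1·(264802,24377) + (42115,3877)
(x₁, y₁) = (306917, 28254);  306917² − 118·28254² = 1 ✓

306917 28254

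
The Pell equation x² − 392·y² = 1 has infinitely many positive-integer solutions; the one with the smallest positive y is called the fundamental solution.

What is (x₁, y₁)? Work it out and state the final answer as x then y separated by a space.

99 5

√392 → a₀=19, period (1,3,1,38); ℓ=4 even so k=3
i=0: a=19 ⇒ p=19, q=1
…
i=2: a=3 ⇒ p=79, q=4
i=3: a=1 ⇒ p=99, q=5
fundamental: x₁=99, y₁=5  (since 9801 − 392·25 = 1)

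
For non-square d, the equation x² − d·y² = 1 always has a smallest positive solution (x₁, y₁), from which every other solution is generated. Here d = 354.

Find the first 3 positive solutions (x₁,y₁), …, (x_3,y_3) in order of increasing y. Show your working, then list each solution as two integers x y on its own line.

258065 13716
133195088449 7079239080
68745981000924305 3653807666346684

√354 = [18; 1,4,2,2,18,2,2,4,1,36, …], period ℓ=10 (even) → k=9
k=0  a_k=18  p_k/q_k = 18/1
…
k=3  a_k=2  p_k/q_k = 207/11
k=4  a_k=2  p_k/q_k = 508/27
k=5  a_k=18  p_k/q_k = 9351/497
k=6  a_k=2  p_k/q_k = 19210/1021
k=7  a_k=2  p_k/q_k = 47771/2539
k=8  a_k=4  p_k/q_k = 210294/11177
k=9  a_k=1  p_k/q_k = 258065/13716
→ (258065, 13716).  Check: 258065²=66597544225, 354·13716²=66597544224, difference 1.
(x_2, y_2) = (258065·258065 + 354·13716·13716, 258065·13716 + 13716·258065) = (133195088449, 7079239080)
(x_3, y_3) = (258065·133195088449 + 354·13716·7079239080, 258065·7079239080 + 13716·133195088449) = (68745981000924305, 3653807666346684)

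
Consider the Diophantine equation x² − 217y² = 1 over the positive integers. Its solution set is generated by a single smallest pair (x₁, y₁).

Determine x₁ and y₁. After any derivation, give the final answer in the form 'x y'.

3844063 260952

√217 → a₀=14, period (1,2,1,2,1,…,2,1,28); ℓ=16 even so k=15
k=0  a_k=14  p_k/q_k = 14/1
k=1  a_k=1  p_k/q_k = 15/1
…
k=3  a_k=1  p_k/q_k = 59/4
…
k=5  a_k=1  p_k/q_k = 221/15
…
k=7  a_k=9  p_k/q_k = 3668/249
…
k=9  a_k=9  p_k/q_k = 139163/9447
k=10  a_k=1  p_k/q_k = 154218/10469
k=11  a_k=1  p_k/q_k = 293381/19916
…
k=14  a_k=2  p_k/q_k = 2809702/190735
k=15  a_k=1  p_k/q_k = 3844063/260952
→ (3844063, 260952).  Check: 3844063²=14776820347969, 217·260952²=14776820347968, difference 1.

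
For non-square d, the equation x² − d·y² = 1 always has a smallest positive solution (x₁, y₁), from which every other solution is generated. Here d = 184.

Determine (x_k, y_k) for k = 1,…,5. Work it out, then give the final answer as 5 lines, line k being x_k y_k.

d=184: √d = [13; 1,1,3,2,1,2,1,2,3,1,1,26] (ℓ=12, even), read p_11/q_11
step 0: (13, 1)  from 13·(1,0) + (0,1)
step 1: (14, 1)  from 1·(13,1) + (1,0)
step 2: (27, 2)  from 1·(14,1) + (13,1)
step 3: (95, 7)  from 3·(27,2) + (14,1)
…
step 5: (312, 23)  from 1·(217,16) + (95,7)
step 6: (841, 62)  from 2·(312,23) + (217,16)
step 7: (1153, 85)  from 1·(841,62) + (312,23)
step 8: (3147, 232)  from 2·(1153,85) + (841,62)
…
step 10: (13741, 1013)  from 1·(10594,781) + (3147,232)
step 11: (24335, 1794)  from 1·(13741,1013) + (10594,781)
(x₁, y₁) = (24335, 1794);  24335² − 184·1794² = 1 ✓
(24335+1794√184)^2 = 1184384449 + 87313980√184
(24335+1794√184)^3 = 57643991108495 + 4249571404806√184
(24335+1794√184)^4 = 2805533046066067201 + 206826640184594040√184
(24335+1794√184)^5 = 136545293294391499564175 + 10066252573534620521994√184

24335 1794
1184384449 87313980
57643991108495 4249571404806
2805533046066067201 206826640184594040
136545293294391499564175 10066252573534620521994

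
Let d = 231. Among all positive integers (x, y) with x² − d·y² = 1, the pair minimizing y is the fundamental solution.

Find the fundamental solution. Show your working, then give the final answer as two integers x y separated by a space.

[15; 5,30] for √231; ℓ=2 ⇒ convergent index 1
a_0=15:  p_0=15·1+0=15,  q_0=15·0+1=1
a_1=5:  p_1=5·15+1=76,  q_1=5·1+0=5
(x₁, y₁) = (76, 5);  76² − 231·5² = 1 ✓

76 5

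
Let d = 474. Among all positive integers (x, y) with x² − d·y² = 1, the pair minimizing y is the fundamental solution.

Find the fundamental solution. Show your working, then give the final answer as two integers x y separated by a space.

[21; 1,3,2,1,1,…,3,1,42] for √474; ℓ=14 ⇒ convergent index 13
k=0  a_k=21  p_k/q_k = 21/1
…
k=2  a_k=3  p_k/q_k = 87/4
…
k=6  a_k=1  p_k/q_k = 762/35
…
k=8  a_k=1  p_k/q_k = 5813/267
k=9  a_k=1  p_k/q_k = 10864/499
…
k=11  a_k=2  p_k/q_k = 44218/2031
k=12  a_k=3  p_k/q_k = 149331/6859
k=13  a_k=1  p_k/q_k = 193549/8890
fundamental: x₁=193549, y₁=8890  (since 37461215401 − 474·79032100 = 1)

193549 8890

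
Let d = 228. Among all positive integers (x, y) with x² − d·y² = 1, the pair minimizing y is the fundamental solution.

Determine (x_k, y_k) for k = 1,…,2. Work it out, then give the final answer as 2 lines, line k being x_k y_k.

√228 = [15; 10,30, …], period ℓ=2 (even) → k=1
a_0=15:  p_0=15·1+0=15,  q_0=15·0+1=1
a_1=10:  p_1=10·15+1=151,  q_1=10·1+0=10
→ (151, 10).  Check: 151²=22801, 228·10²=22800, difference 1.
(x_2, y_2) = (151·151 + 228·10·10, 151·10 + 10·151) = (45601, 3020)

151 10
45601 3020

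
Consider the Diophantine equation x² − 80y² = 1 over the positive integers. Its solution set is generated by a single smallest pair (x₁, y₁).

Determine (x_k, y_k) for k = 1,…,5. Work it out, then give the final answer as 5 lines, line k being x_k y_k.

d=80: √d = [8; 1,16] (ℓ=2, even), read p_1/q_1
a_0=8:  p_0=8·1+0=8,  q_0=8·0+1=1
a_1=1:  p_1=1·8+1=9,  q_1=1·1+0=1
fundamental: x₁=9, y₁=1  (since 81 − 80·1 = 1)
k=2:  x_2 = 9·9+80·1·1 = 161,  y_2 = 9·1+1·9 = 18
k=3:  x_3 = 9·161+80·1·18 = 2889,  y_3 = 9·18+1·161 = 323
k=4:  x_4 = 9·2889+80·1·323 = 51841,  y_4 = 9·323+1·2889 = 5796
k=5:  x_5 = 9·51841+80·1·5796 = 930249,  y_5 = 9·5796+1·51841 = 104005

9 1
161 18
2889 323
51841 5796
930249 104005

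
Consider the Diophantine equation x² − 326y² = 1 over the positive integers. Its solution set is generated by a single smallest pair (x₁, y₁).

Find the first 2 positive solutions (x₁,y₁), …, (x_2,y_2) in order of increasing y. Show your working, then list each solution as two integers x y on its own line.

d=326: √d = [18; 18,36] (ℓ=2, even), read p_1/q_1
i=0: a=18 ⇒ p=18, q=1
i=1: a=18 ⇒ p=325, q=18
(x₁, y₁) = (325, 18);  325² − 326·18² = 1 ✓
(x_2, y_2) = (325·325 + 326·18·18, 325·18 + 18·325) = (211249, 11700)

325 18
211249 11700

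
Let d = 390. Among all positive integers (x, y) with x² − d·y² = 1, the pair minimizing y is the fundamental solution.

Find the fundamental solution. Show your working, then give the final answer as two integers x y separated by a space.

79 4

[19; 1,2,1,38] for √390; ℓ=4 ⇒ convergent index 3
k=0  a_k=19  p_k/q_k = 19/1
…
k=2  a_k=2  p_k/q_k = 59/3
k=3  a_k=1  p_k/q_k = 79/4
(x₁, y₁) = (79, 4);  79² − 390·4² = 1 ✓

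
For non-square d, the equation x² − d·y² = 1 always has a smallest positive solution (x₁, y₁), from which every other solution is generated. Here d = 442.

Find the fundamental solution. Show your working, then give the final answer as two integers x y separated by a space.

√442 = [21; 42, …], period ℓ=1 (odd) → k=1
a_0=21:  p_0=21·1+0=21,  q_0=21·0+1=1
a_1=42:  p_1=42·21+1=883,  q_1=42·1+0=42
(x₁, y₁) = (883, 42);  883² − 442·42² = 1 ✓

883 42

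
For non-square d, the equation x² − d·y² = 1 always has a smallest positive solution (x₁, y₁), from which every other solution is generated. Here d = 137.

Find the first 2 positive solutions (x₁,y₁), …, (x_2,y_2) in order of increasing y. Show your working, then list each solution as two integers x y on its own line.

[11; 1,2,2,1,1,2,2,1,22] for √137; ℓ=9 ⇒ convergent index 17
step 0: (11, 1)  from 11·(1,0) + (0,1)
…
step 2: (35, 3)  from 2·(12,1) + (11,1)
…
step 5: (199, 17)  from 1·(117,10) + (82,7)
…
step 15: (1796332, 153471)  from 2·(694077,59299) + (408178,34873)
step 16: (4286741, 366241)  from 2·(1796332,153471) + (694077,59299)
step 17: (6083073, 519712)  from 1·(4286741,366241) + (1796332,153471)
fundamental: x₁=6083073, y₁=519712  (since 37003777123329 − 137·270100562944 = 1)
(x_2, y_2) = (6083073·6083073 + 137·519712·519712, 6083073·519712 + 519712·6083073) = (74007554246657, 6322892069952)

6083073 519712
74007554246657 6322892069952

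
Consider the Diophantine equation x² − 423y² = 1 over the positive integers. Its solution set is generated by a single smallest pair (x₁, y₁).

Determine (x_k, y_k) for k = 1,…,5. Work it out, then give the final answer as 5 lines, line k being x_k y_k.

√423 → a₀=20, period (1,1,3,4,3,1,1,40); ℓ=8 even so k=7
a_0=20:  p_0=20·1+0=20,  q_0=20·0+1=1
…
a_6=1:  p_6=1·1995+617=2612,  q_6=1·97+30=127
a_7=1:  p_7=1·2612+1995=4607,  q_7=1·127+97=224
fundamental: x₁=4607, y₁=224  (since 21224449 − 423·50176 = 1)
n=2: (4607,224)∘(4607,224) = (4607·4607+423·224·224, 4607·224+224·4607) = (42448897,2063936)
n=3: (42448897,2063936)∘(4607,224) = (4607·42448897+423·224·2063936, 4607·2063936+224·42448897) = (391124132351,19017106080)
n=4: (391124132351,19017106080)∘(4607,224) = (4607·391124132351+423·224·19017106080, 4607·19017106080+224·391124132351) = (3603817713033217,175223613357184)
n=5: (3603817713033217,175223613357184)∘(4607,224) = (4607·3603817713033217+423·224·175223613357184, 4607·175223613357184+224·3603817713033217) = (33205576016763929087,1614510354455987296)

4607 224
42448897 2063936
391124132351 19017106080
3603817713033217 175223613357184
33205576016763929087 1614510354455987296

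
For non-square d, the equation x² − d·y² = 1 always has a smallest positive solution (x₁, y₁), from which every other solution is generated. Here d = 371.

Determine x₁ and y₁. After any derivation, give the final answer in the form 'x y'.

1695 88

d=371: √d = [19; 3,1,4,1,3,38] (ℓ=6, even), read p_5/q_5
a_0=19:  p_0=19·1+0=19,  q_0=19·0+1=1
…
a_4=1:  p_4=1·366+77=443,  q_4=1·19+4=23
a_5=3:  p_5=3·443+366=1695,  q_5=3·23+19=88
(x₁, y₁) = (1695, 88);  1695² − 371·88² = 1 ✓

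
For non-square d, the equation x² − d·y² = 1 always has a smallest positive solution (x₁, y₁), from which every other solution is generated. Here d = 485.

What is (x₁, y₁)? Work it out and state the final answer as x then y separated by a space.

969 44

d=485: √d = [22; 44] (ℓ=1, odd), read p_1/q_1
k=0  a_k=22  p_k/q_k = 22/1
k=1  a_k=44  p_k/q_k = 969/44
→ (969, 44).  Check: 969²=938961, 485·44²=938960, difference 1.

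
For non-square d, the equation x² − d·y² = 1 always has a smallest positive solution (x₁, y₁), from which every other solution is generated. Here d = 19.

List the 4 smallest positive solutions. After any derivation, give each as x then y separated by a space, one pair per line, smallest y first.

√19 = [4; 2,1,3,1,2,8, …], period ℓ=6 (even) → k=5
step 0: (4, 1)  from 4·(1,0) + (0,1)
…
step 2: (13, 3)  from 1·(9,2) + (4,1)
…
step 4: (61, 14)  from 1·(48,11) + (13,3)
step 5: (170, 39)  from 2·(61,14) + (48,11)
(x₁, y₁) = (170, 39);  170² − 19·39² = 1 ✓
n=2: (170,39)∘(170,39) = (170·170+19·39·39, 170·39+39·170) = (57799,13260)
n=3: (57799,13260)∘(170,39) = (170·57799+19·39·13260, 170·13260+39·57799) = (19651490,4508361)
n=4: (19651490,4508361)∘(170,39) = (170·19651490+19·39·4508361, 170·4508361+39·19651490) = (6681448801,1532829480)

170 39
57799 13260
19651490 4508361
6681448801 1532829480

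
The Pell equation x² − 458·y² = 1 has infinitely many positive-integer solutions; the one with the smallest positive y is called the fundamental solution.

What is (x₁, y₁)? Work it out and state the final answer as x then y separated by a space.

22899 1070

√458 = [21; 2,2,42, …], period ℓ=3 (odd) → k=5
k=0  a_k=21  p_k/q_k = 21/1
k=1  a_k=2  p_k/q_k = 43/2
…
k=4  a_k=2  p_k/q_k = 9181/429
k=5  a_k=2  p_k/q_k = 22899/1070
(x₁, y₁) = (22899, 1070);  22899² − 458·1070² = 1 ✓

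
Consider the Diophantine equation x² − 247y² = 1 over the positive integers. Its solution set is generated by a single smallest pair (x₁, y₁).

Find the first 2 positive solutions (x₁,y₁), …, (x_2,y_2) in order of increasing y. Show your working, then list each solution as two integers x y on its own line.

d=247: √d = [15; 1,2,1,1,9,1,9,1,1,2,1,30] (ℓ=12, even), read p_11/q_11
step 0: (15, 1)  from 15·(1,0) + (0,1)
step 1: (16, 1)  from 1·(15,1) + (1,0)
step 2: (47, 3)  from 2·(16,1) + (15,1)
…
step 4: (110, 7)  from 1·(63,4) + (47,3)
step 5: (1053, 67)  from 9·(110,7) + (63,4)
step 6: (1163, 74)  from 1·(1053,67) + (110,7)
step 7: (11520, 733)  from 9·(1163,74) + (1053,67)
step 8: (12683, 807)  from 1·(11520,733) + (1163,74)
step 9: (24203, 1540)  from 1·(12683,807) + (11520,733)
step 10: (61089, 3887)  from 2·(24203,1540) + (12683,807)
step 11: (85292, 5427)  from 1·(61089,3887) + (24203,1540)
→ (85292, 5427).  Check: 85292²=7274725264, 247·5427²=7274725263, difference 1.
k=2:  x_2 = 85292·85292+247·5427·5427 = 14549450527,  y_2 = 85292·5427+5427·85292 = 925759368

85292 5427
14549450527 925759368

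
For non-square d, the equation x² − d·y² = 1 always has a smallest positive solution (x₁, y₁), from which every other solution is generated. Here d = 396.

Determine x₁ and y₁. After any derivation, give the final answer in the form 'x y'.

d=396: √d = [19; 1,8,1,38] (ℓ=4, even), read p_3/q_3
a_0=19:  p_0=19·1+0=19,  q_0=19·0+1=1
a_1=1:  p_1=1·19+1=20,  q_1=1·1+0=1
a_2=8:  p_2=8·20+19=179,  q_2=8·1+1=9
a_3=1:  p_3=1·179+20=199,  q_3=1·9+1=10
(x₁, y₁) = (199, 10);  199² − 396·10² = 1 ✓

199 10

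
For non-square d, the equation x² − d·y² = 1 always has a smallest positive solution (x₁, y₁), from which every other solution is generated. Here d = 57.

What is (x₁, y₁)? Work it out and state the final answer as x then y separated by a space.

151 20

√57 → a₀=7, period (1,1,4,1,1,14); ℓ=6 even so k=5
k=0  a_k=7  p_k/q_k = 7/1
…
k=2  a_k=1  p_k/q_k = 15/2
k=3  a_k=4  p_k/q_k = 68/9
k=4  a_k=1  p_k/q_k = 83/11
k=5  a_k=1  p_k/q_k = 151/20
→ (151, 20).  Check: 151²=22801, 57·20²=22800, difference 1.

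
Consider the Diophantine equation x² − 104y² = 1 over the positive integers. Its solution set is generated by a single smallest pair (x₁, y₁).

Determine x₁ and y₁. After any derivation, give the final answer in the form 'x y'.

51 5

√104 = [10; 5,20, …], period ℓ=2 (even) → k=1
k=0  a_k=10  p_k/q_k = 10/1
k=1  a_k=5  p_k/q_k = 51/5
fundamental: x₁=51, y₁=5  (since 2601 − 104·25 = 1)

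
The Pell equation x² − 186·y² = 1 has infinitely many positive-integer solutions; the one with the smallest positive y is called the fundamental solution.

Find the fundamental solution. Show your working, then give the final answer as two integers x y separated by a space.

7501 550

d=186: √d = [13; 1,1,1,3,4,3,1,1,1,26] (ℓ=10, even), read p_9/q_9
step 0: (13, 1)  from 13·(1,0) + (0,1)
step 1: (14, 1)  from 1·(13,1) + (1,0)
step 2: (27, 2)  from 1·(14,1) + (13,1)
step 3: (41, 3)  from 1·(27,2) + (14,1)
step 4: (150, 11)  from 3·(41,3) + (27,2)
step 5: (641, 47)  from 4·(150,11) + (41,3)
step 6: (2073, 152)  from 3·(641,47) + (150,11)
step 7: (2714, 199)  from 1·(2073,152) + (641,47)
step 8: (4787, 351)  from 1·(2714,199) + (2073,152)
step 9: (7501, 550)  from 1·(4787,351) + (2714,199)
→ (7501, 550).  Check: 7501²=56265001, 186·550²=56265000, difference 1.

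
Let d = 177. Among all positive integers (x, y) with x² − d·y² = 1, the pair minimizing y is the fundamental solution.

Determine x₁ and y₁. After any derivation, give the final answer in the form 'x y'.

[13; 3,3,2,8,2,3,3,26] for √177; ℓ=8 ⇒ convergent index 7
i=0: a=13 ⇒ p=13, q=1
i=1: a=3 ⇒ p=40, q=3
…
i=6: a=3 ⇒ p=18985, q=1427
i=7: a=3 ⇒ p=62423, q=4692
(x₁, y₁) = (62423, 4692);  62423² − 177·4692² = 1 ✓

62423 4692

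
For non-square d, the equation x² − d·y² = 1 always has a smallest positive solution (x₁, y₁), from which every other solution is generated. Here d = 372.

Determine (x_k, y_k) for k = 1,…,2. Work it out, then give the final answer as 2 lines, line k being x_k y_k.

12151 630
295293601 15310260

[19; 3,2,12,2,3,38] for √372; ℓ=6 ⇒ convergent index 5
k=0  a_k=19  p_k/q_k = 19/1
…
k=2  a_k=2  p_k/q_k = 135/7
k=3  a_k=12  p_k/q_k = 1678/87
k=4  a_k=2  p_k/q_k = 3491/181
k=5  a_k=3  p_k/q_k = 12151/630
fundamental: x₁=12151, y₁=630  (since 147646801 − 372·396900 = 1)
(12151+630√372)^2 = 295293601 + 15310260√372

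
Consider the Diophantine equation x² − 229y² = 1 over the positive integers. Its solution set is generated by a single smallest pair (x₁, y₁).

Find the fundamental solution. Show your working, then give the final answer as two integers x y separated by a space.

5848201 386460

[15; 7,1,1,7,30] for √229; ℓ=5 ⇒ convergent index 9
a_0=15:  p_0=15·1+0=15,  q_0=15·0+1=1
…
a_2=1:  p_2=1·106+15=121,  q_2=1·7+1=8
a_3=1:  p_3=1·121+106=227,  q_3=1·8+7=15
a_4=7:  p_4=7·227+121=1710,  q_4=7·15+8=113
…
a_6=7:  p_6=7·51527+1710=362399,  q_6=7·3405+113=23948
a_7=1:  p_7=1·362399+51527=413926,  q_7=1·23948+3405=27353
a_8=1:  p_8=1·413926+362399=776325,  q_8=1·27353+23948=51301
a_9=7:  p_9=7·776325+413926=5848201,  q_9=7·51301+27353=386460
→ (5848201, 386460).  Check: 5848201²=34201454936401, 229·386460²=34201454936400, difference 1.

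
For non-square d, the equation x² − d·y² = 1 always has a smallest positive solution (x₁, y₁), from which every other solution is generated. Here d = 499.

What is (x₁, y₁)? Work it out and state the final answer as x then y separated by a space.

d=499: √d = [22; 2,1,21,1,2,44] (ℓ=6, even), read p_5/q_5
i=0: a=22 ⇒ p=22, q=1
…
i=2: a=1 ⇒ p=67, q=3
…
i=4: a=1 ⇒ p=1519, q=68
i=5: a=2 ⇒ p=4490, q=201
(x₁, y₁) = (4490, 201);  4490² − 499·201² = 1 ✓

4490 201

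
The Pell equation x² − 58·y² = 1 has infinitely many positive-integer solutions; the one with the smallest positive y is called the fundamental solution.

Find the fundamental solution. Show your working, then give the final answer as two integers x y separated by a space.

d=58: √d = [7; 1,1,1,1,1,1,14] (ℓ=7, odd), read p_13/q_13
a_0=7:  p_0=7·1+0=7,  q_0=7·0+1=1
…
a_5=1:  p_5=1·38+23=61,  q_5=1·5+3=8
a_6=1:  p_6=1·61+38=99,  q_6=1·8+5=13
a_7=14:  p_7=14·99+61=1447,  q_7=14·13+8=190
…
a_11=1:  p_11=1·4539+2993=7532,  q_11=1·596+393=989
a_12=1:  p_12=1·7532+4539=12071,  q_12=1·989+596=1585
a_13=1:  p_13=1·12071+7532=19603,  q_13=1·1585+989=2574
(x₁, y₁) = (19603, 2574);  19603² − 58·2574² = 1 ✓

19603 2574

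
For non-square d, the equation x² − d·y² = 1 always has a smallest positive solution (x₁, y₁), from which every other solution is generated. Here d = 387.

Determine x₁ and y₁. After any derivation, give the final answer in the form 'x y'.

[19; 1,2,19,2,1,38] for √387; ℓ=6 ⇒ convergent index 5
i=0: a=19 ⇒ p=19, q=1
i=1: a=1 ⇒ p=20, q=1
i=2: a=2 ⇒ p=59, q=3
i=3: a=19 ⇒ p=1141, q=58
i=4: a=2 ⇒ p=2341, q=119
i=5: a=1 ⇒ p=3482, q=177
→ (3482, 177).  Check: 3482²=12124324, 387·177²=12124323, difference 1.

3482 177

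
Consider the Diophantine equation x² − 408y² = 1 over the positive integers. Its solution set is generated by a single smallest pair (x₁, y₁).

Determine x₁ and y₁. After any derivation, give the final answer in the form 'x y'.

101 5

√408 = [20; 5,40, …], period ℓ=2 (even) → k=1
a_0=20:  p_0=20·1+0=20,  q_0=20·0+1=1
a_1=5:  p_1=5·20+1=101,  q_1=5·1+0=5
fundamental: x₁=101, y₁=5  (since 10201 − 408·25 = 1)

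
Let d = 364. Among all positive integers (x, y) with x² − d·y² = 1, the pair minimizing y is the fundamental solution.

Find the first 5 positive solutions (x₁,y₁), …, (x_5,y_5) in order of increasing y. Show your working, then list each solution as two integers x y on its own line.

4954951 259710
49103078824801 2573700648420
486606699052048124551 25505121203178395130
4822224700149240710505379201 252753251621617410554928840
47787774200457874208819626306623751 2504759953751544114971907242978550

√364 = [19; 12,1,2,3,1,8,1,3,2,1,12,38, …], period ℓ=12 (even) → k=11
step 0: (19, 1)  from 19·(1,0) + (0,1)
…
step 2: (248, 13)  from 1·(229,12) + (19,1)
…
step 4: (2423, 127)  from 3·(725,38) + (248,13)
step 5: (3148, 165)  from 1·(2423,127) + (725,38)
step 6: (27607, 1447)  from 8·(3148,165) + (2423,127)
…
step 8: (119872, 6283)  from 3·(30755,1612) + (27607,1447)
…
step 10: (390371, 20461)  from 1·(270499,14178) + (119872,6283)
step 11: (4954951, 259710)  from 12·(390371,20461) + (270499,14178)
→ (4954951, 259710).  Check: 4954951²=24551539412401, 364·259710²=24551539412400, difference 1.
n=2: (4954951,259710)∘(4954951,259710) = (4954951·4954951+364·259710·259710, 4954951·259710+259710·4954951) = (49103078824801,2573700648420)
n=3: (49103078824801,2573700648420)∘(4954951,259710) = (4954951·49103078824801+364·259710·2573700648420, 4954951·2573700648420+259710·49103078824801) = (486606699052048124551,25505121203178395130)
n=4: (486606699052048124551,25505121203178395130)∘(4954951,259710) = (4954951·486606699052048124551+364·259710·25505121203178395130, 4954951·25505121203178395130+259710·486606699052048124551) = (4822224700149240710505379201,252753251621617410554928840)
n=5: (4822224700149240710505379201,252753251621617410554928840)∘(4954951,259710) = (4954951·4822224700149240710505379201+364·259710·252753251621617410554928840, 4954951·252753251621617410554928840+259710·4822224700149240710505379201) = (47787774200457874208819626306623751,2504759953751544114971907242978550)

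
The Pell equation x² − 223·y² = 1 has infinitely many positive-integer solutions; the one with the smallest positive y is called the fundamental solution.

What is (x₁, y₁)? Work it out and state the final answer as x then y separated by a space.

224 15

√223 = [14; 1,13,1,28, …], period ℓ=4 (even) → k=3
i=0: a=14 ⇒ p=14, q=1
…
i=2: a=13 ⇒ p=209, q=14
i=3: a=1 ⇒ p=224, q=15
fundamental: x₁=224, y₁=15  (since 50176 − 223·225 = 1)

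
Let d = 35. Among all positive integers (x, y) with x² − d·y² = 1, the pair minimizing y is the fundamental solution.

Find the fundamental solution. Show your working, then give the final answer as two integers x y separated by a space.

6 1

d=35: √d = [5; 1,10] (ℓ=2, even), read p_1/q_1
i=0: a=5 ⇒ p=5, q=1
i=1: a=1 ⇒ p=6, q=1
(x₁, y₁) = (6, 1);  6² − 35·1² = 1 ✓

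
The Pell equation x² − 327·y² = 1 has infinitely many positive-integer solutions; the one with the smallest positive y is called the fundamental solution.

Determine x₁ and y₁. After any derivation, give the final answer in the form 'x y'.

217 12

d=327: √d = [18; 12,36] (ℓ=2, even), read p_1/q_1
a_0=18:  p_0=18·1+0=18,  q_0=18·0+1=1
a_1=12:  p_1=12·18+1=217,  q_1=12·1+0=12
(x₁, y₁) = (217, 12);  217² − 327·12² = 1 ✓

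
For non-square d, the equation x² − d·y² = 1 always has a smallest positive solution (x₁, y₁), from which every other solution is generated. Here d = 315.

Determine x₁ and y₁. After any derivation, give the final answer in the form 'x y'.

71 4

√315 → a₀=17, period (1,2,1,34); ℓ=4 even so k=3
k=0  a_k=17  p_k/q_k = 17/1
…
k=2  a_k=2  p_k/q_k = 53/3
k=3  a_k=1  p_k/q_k = 71/4
fundamental: x₁=71, y₁=4  (since 5041 − 315·16 = 1)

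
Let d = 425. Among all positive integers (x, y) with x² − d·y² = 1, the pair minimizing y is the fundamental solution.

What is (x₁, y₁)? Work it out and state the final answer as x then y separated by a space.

[20; 1,1,1,1,1,1,40] for √425; ℓ=7 ⇒ convergent index 13
step 0: (20, 1)  from 20·(1,0) + (0,1)
step 1: (21, 1)  from 1·(20,1) + (1,0)
…
step 3: (62, 3)  from 1·(41,2) + (21,1)
step 4: (103, 5)  from 1·(62,3) + (41,2)
step 5: (165, 8)  from 1·(103,5) + (62,3)
step 6: (268, 13)  from 1·(165,8) + (103,5)
…
step 8: (11153, 541)  from 1·(10885,528) + (268,13)
…
step 11: (55229, 2679)  from 1·(33191,1610) + (22038,1069)
step 12: (88420, 4289)  from 1·(55229,2679) + (33191,1610)
step 13: (143649, 6968)  from 1·(88420,4289) + (55229,2679)
→ (143649, 6968).  Check: 143649²=20635035201, 425·6968²=20635035200, difference 1.

143649 6968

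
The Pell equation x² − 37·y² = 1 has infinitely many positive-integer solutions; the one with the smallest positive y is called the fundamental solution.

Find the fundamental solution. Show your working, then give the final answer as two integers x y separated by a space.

73 12

d=37: √d = [6; 12] (ℓ=1, odd), read p_1/q_1
i=0: a=6 ⇒ p=6, q=1
i=1: a=12 ⇒ p=73, q=12
→ (73, 12).  Check: 73²=5329, 37·12²=5328, difference 1.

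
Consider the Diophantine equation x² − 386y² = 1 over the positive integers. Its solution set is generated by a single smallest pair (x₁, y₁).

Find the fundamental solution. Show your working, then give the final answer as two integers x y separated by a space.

√386 → a₀=19, period (1,1,1,4,1,18,1,4,1,1,1,38); ℓ=12 even so k=11
step 0: (19, 1)  from 19·(1,0) + (0,1)
step 1: (20, 1)  from 1·(19,1) + (1,0)
step 2: (39, 2)  from 1·(20,1) + (19,1)
step 3: (59, 3)  from 1·(39,2) + (20,1)
step 4: (275, 14)  from 4·(59,3) + (39,2)
step 5: (334, 17)  from 1·(275,14) + (59,3)
step 6: (6287, 320)  from 18·(334,17) + (275,14)
step 7: (6621, 337)  from 1·(6287,320) + (334,17)
step 8: (32771, 1668)  from 4·(6621,337) + (6287,320)
step 9: (39392, 2005)  from 1·(32771,1668) + (6621,337)
step 10: (72163, 3673)  from 1·(39392,2005) + (32771,1668)
step 11: (111555, 5678)  from 1·(72163,3673) + (39392,2005)
(x₁, y₁) = (111555, 5678);  111555² − 386·5678² = 1 ✓

111555 5678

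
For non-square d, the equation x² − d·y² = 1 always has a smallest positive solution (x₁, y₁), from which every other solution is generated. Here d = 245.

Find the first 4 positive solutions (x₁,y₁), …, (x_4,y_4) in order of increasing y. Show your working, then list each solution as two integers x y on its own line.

51841 3312
5374978561 343394784
557288527109761 35603857991376
57780789062419261441 3691479203918451648

√245 → a₀=15, period (1,1,1,7,6,7,1,1,1,30); ℓ=10 even so k=9
a_0=15:  p_0=15·1+0=15,  q_0=15·0+1=1
a_1=1:  p_1=1·15+1=16,  q_1=1·1+0=1
…
a_4=7:  p_4=7·47+31=360,  q_4=7·3+2=23
a_5=6:  p_5=6·360+47=2207,  q_5=6·23+3=141
…
a_8=1:  p_8=1·18016+15809=33825,  q_8=1·1151+1010=2161
a_9=1:  p_9=1·33825+18016=51841,  q_9=1·2161+1151=3312
→ (51841, 3312).  Check: 51841²=2687489281, 245·3312²=2687489280, difference 1.
n=2: (51841,3312)∘(51841,3312) = (51841·51841+245·3312·3312, 51841·3312+3312·51841) = (5374978561,343394784)
n=3: (5374978561,343394784)∘(51841,3312) = (51841·5374978561+245·3312·343394784, 51841·343394784+3312·5374978561) = (557288527109761,35603857991376)
n=4: (557288527109761,35603857991376)∘(51841,3312) = (51841·557288527109761+245·3312·35603857991376, 51841·35603857991376+3312·557288527109761) = (57780789062419261441,3691479203918451648)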